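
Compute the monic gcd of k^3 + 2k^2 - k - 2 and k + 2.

k + 2

Apply the Euclidean algorithm:
  k^3 + 2k^2 - k - 2 = (k^2 - 1)(k + 2) + (0)
The last nonzero remainder k + 2 is already monic.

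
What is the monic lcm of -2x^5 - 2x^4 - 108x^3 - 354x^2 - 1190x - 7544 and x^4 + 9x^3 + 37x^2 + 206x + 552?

x^6 + 7x^5 + 60x^4 + 501x^3 + 1657x^2 + 7342x + 22632

Apply the Euclidean algorithm:
  -2x^5 - 2x^4 - 108x^3 - 354x^2 - 1190x - 7544 = (-2x + 16)(x^4 + 9x^3 + 37x^2 + 206x + 552) + (-178x^3 - 534x^2 - 3382x - 16376)
  x^4 + 9x^3 + 37x^2 + 206x + 552 = (-(1/178)x - 3/89)(-178x^3 - 534x^2 - 3382x - 16376) + (0)
Last nonzero remainder: -178x^3 - 534x^2 - 3382x - 16376. Dividing through by -178 gives the monic gcd x^3 + 3x^2 + 19x + 92.
Then lcm(f, g) = f·g / gcd(f, g); expanding and making the result monic gives the answer.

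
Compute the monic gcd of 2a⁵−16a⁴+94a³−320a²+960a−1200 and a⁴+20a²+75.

a²+15

Repeated division with remainder:
  2a⁵−16a⁴+94a³−320a²+960a−1200 = (2a−16)(a⁴+20a²+75) + (54a³+810a)
  a⁴+20a²+75 = ((1/54)a)(54a³+810a) + (5a²+75)
  54a³+810a = ((54/5)a)(5a²+75) + (0)
Last nonzero remainder: 5a²+75. Dividing through by 5 gives the monic gcd a²+15.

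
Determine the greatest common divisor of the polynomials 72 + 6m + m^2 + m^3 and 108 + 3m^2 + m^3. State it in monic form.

18 - 3m + m^2

By polynomial division,
  m^3 + m^2 + 6m + 72 = (m^3 + 3m^2 + 108) + (-2m^2 + 6m - 36)
  m^3 + 3m^2 + 108 = (-(1/2)m - 3)(-2m^2 + 6m - 36) + (0)
Last nonzero remainder: -2m^2 + 6m - 36. Dividing through by -2 gives the monic gcd m^2 - 3m + 18.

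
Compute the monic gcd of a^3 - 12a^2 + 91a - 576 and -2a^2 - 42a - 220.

Euclidean algorithm in ℚ[a]:
  a^3 - 12a^2 + 91a - 576 = (-(1/2)a + 33/2)(-2a^2 - 42a - 220) + (674a + 3054)
  -2a^2 - 42a - 220 = (-(1/337)a - 5550/113569)(674a + 3054) + (-8035480/113569)
  674a + 3054 = (-(38272753/4017740)a - 173419863/4017740)(-8035480/113569) + (0)
The last nonzero remainder is the constant -8035480/113569, so the polynomials are coprime and gcd = 1.

1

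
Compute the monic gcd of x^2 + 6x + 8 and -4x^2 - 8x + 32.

x + 4

Repeated division with remainder:
  x^2 + 6x + 8 = (-1/4)(-4x^2 - 8x + 32) + (4x + 16)
  -4x^2 - 8x + 32 = (-x + 2)(4x + 16) + (0)
Last nonzero remainder: 4x + 16. Dividing through by 4 gives the monic gcd x + 4.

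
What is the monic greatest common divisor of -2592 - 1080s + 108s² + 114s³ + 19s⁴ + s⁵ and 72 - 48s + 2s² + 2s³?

Repeated division with remainder:
  s⁵ + 19s⁴ + 114s³ + 108s² - 1080s - 2592 = ((1/2)s² + 9s + 60)(2s³ + 2s² - 48s + 72) + (384s² + 1152s - 6912)
  2s³ + 2s² - 48s + 72 = ((1/192)s - 1/96)(384s² + 1152s - 6912) + (0)
Last nonzero remainder: 384s² + 1152s - 6912. Dividing through by 384 gives the monic gcd s² + 3s - 18.

-18 + 3s + s²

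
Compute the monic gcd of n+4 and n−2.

1

Euclidean algorithm in ℚ[n]:
  n+4 = (n−2) + (6)
  n−2 = ((1/6)n−1/3)(6) + (0)
The last nonzero remainder is the constant 6, so the polynomials are coprime and gcd = 1.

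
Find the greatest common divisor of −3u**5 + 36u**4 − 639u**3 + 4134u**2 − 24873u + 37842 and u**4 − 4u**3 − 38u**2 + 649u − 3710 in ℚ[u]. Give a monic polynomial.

u**2 − 7u + 53

Apply the Euclidean algorithm:
  −3u**5 + 36u**4 − 639u**3 + 4134u**2 − 24873u + 37842 = (−3u + 24)(u**4 − 4u**3 − 38u**2 + 649u − 3710) + (−657u**3 + 6993u**2 − 51579u + 126882)
  u**4 − 4u**3 − 38u**2 + 649u − 3710 = (−(1/657)u − 485/47961)(−657u**3 + 6993u**2 − 51579u + 126882) + (−(244020/5329)u**2 + (1708140/5329)u − 12933060/5329)
  −657u**3 + 6993u**2 − 51579u + 126882 = ((1167051/81340)u − 303753/5810)(−(244020/5329)u**2 + (1708140/5329)u − 12933060/5329) + (0)
Last nonzero remainder: −(244020/5329)u**2 + (1708140/5329)u − 12933060/5329. Dividing through by −244020/5329 gives the monic gcd u**2 − 7u + 53.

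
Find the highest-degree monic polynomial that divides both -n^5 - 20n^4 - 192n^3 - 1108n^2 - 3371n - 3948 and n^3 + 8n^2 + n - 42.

n^2 + 10n + 21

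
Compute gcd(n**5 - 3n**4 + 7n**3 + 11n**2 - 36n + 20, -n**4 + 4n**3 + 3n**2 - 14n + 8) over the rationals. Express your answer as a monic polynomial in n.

n**3 - 3n + 2

Apply the Euclidean algorithm:
  n**5 - 3n**4 + 7n**3 + 11n**2 - 36n + 20 = (-n - 1)(-n**4 + 4n**3 + 3n**2 - 14n + 8) + (14n**3 - 42n + 28)
  -n**4 + 4n**3 + 3n**2 - 14n + 8 = (-(1/14)n + 2/7)(14n**3 - 42n + 28) + (0)
Last nonzero remainder: 14n**3 - 42n + 28. Dividing through by 14 gives the monic gcd n**3 - 3n + 2.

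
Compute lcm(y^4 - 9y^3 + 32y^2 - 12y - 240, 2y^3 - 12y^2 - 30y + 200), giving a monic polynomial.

y^6 - 10y^5 + 21y^4 + 136y^3 - 868y^2 + 480y + 4800

By polynomial division,
  y^4 - 9y^3 + 32y^2 - 12y - 240 = ((1/2)y - 3/2)(2y^3 - 12y^2 - 30y + 200) + (29y^2 - 157y + 60)
  2y^3 - 12y^2 - 30y + 200 = ((2/29)y - 34/841)(29y^2 - 157y + 60) + (-(34048/841)y + 170240/841)
  29y^2 - 157y + 60 = (-(24389/34048)y + 2523/8512)(-(34048/841)y + 170240/841) + (0)
Last nonzero remainder: -(34048/841)y + 170240/841. Dividing through by -34048/841 gives the monic gcd y - 5.
Then lcm(f, g) = f·g / gcd(f, g); expanding and making the result monic gives the answer.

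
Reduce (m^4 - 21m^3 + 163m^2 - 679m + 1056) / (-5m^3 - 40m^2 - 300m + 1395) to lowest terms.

(-m^3 + 18m^2 - 109m + 352)/(5m^2 + 55m + 465)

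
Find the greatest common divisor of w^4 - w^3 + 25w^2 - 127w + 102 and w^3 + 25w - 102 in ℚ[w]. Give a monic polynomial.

w^3 + 25w - 102

By polynomial division,
  w^4 - w^3 + 25w^2 - 127w + 102 = (w - 1)(w^3 + 25w - 102) + (0)
The last nonzero remainder w^3 + 25w - 102 is already monic.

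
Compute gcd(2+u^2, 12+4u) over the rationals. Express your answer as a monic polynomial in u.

1

Euclidean algorithm in ℚ[u]:
  u^2+2 = ((1/4)u−3/4)(4u+12) + (11)
  4u+12 = ((4/11)u+12/11)(11) + (0)
The last nonzero remainder is the constant 11, so the polynomials are coprime and gcd = 1.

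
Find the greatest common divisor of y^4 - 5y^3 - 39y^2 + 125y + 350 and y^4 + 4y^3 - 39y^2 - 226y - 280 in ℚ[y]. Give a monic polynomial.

y^3 - 39y - 70

By polynomial division,
  y^4 - 5y^3 - 39y^2 + 125y + 350 = (y^4 + 4y^3 - 39y^2 - 226y - 280) + (-9y^3 + 351y + 630)
  y^4 + 4y^3 - 39y^2 - 226y - 280 = (-(1/9)y - 4/9)(-9y^3 + 351y + 630) + (0)
Last nonzero remainder: -9y^3 + 351y + 630. Dividing through by -9 gives the monic gcd y^3 - 39y - 70.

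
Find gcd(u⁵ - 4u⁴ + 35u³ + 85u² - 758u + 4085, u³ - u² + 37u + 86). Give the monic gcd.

Repeated division with remainder:
  u⁵ - 4u⁴ + 35u³ + 85u² - 758u + 4085 = (u² - 3u - 5)(u³ - u² + 37u + 86) + (105u² - 315u + 4515)
  u³ - u² + 37u + 86 = ((1/105)u + 2/105)(105u² - 315u + 4515) + (0)
Last nonzero remainder: 105u² - 315u + 4515. Dividing through by 105 gives the monic gcd u² - 3u + 43.

u² - 3u + 43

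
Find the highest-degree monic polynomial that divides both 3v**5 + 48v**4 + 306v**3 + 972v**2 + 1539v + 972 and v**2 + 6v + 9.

v**2 + 6v + 9

Repeated division with remainder:
  3v**5 + 48v**4 + 306v**3 + 972v**2 + 1539v + 972 = (3v**3 + 30v**2 + 99v + 108)(v**2 + 6v + 9) + (0)
The last nonzero remainder v**2 + 6v + 9 is already monic.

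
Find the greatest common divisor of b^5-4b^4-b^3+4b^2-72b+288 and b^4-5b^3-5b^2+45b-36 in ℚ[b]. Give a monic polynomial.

By polynomial division,
  b^5-4b^4-b^3+4b^2-72b+288 = (b+1)(b^4-5b^3-5b^2+45b-36) + (9b^3-36b^2-81b+324)
  b^4-5b^3-5b^2+45b-36 = ((1/9)b-1/9)(9b^3-36b^2-81b+324) + (0)
Last nonzero remainder: 9b^3-36b^2-81b+324. Dividing through by 9 gives the monic gcd b^3-4b^2-9b+36.

b^3-4b^2-9b+36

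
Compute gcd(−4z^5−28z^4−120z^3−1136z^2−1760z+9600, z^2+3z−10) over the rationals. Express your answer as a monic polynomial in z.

z^2+3z−10

Euclidean algorithm in ℚ[z]:
  −4z^5−28z^4−120z^3−1136z^2−1760z+9600 = (−4z^3−16z^2−112z−960)(z^2+3z−10) + (0)
The last nonzero remainder z^2+3z−10 is already monic.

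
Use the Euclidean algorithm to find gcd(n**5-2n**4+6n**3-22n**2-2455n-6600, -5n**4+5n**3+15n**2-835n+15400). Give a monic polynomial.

Repeated division with remainder:
  n**5-2n**4+6n**3-22n**2-2455n-6600 = (-(1/5)n+1/5)(-5n**4+5n**3+15n**2-835n+15400) + (8n**3-192n**2+792n-9680)
  -5n**4+5n**3+15n**2-835n+15400 = (-(5/8)n-115/8)(8n**3-192n**2+792n-9680) + (-2250n**2+4500n-123750)
  8n**3-192n**2+792n-9680 = (-(4/1125)n+88/1125)(-2250n**2+4500n-123750) + (0)
Last nonzero remainder: -2250n**2+4500n-123750. Dividing through by -2250 gives the monic gcd n**2-2n+55.

n**2-2n+55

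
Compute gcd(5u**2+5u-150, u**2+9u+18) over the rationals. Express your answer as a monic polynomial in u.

u+6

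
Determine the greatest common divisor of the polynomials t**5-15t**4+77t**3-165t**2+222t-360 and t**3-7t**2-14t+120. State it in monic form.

t**2-11t+30

By polynomial division,
  t**5-15t**4+77t**3-165t**2+222t-360 = (t**2-8t+35)(t**3-7t**2-14t+120) + (-152t**2+1672t-4560)
  t**3-7t**2-14t+120 = (-(1/152)t-1/38)(-152t**2+1672t-4560) + (0)
Last nonzero remainder: -152t**2+1672t-4560. Dividing through by -152 gives the monic gcd t**2-11t+30.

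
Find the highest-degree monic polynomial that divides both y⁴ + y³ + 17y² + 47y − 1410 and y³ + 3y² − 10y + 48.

Apply the Euclidean algorithm:
  y⁴ + y³ + 17y² + 47y − 1410 = (y − 2)(y³ + 3y² − 10y + 48) + (33y² − 21y − 1314)
  y³ + 3y² − 10y + 48 = ((1/33)y + 40/363)(33y² − 21y − 1314) + ((3888/121)y + 23328/121)
  33y² − 21y − 1314 = ((1331/1296)y − 8833/1296)((3888/121)y + 23328/121) + (0)
Last nonzero remainder: (3888/121)y + 23328/121. Dividing through by 3888/121 gives the monic gcd y + 6.

y + 6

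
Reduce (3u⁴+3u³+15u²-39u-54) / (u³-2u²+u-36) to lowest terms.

Apply the Euclidean algorithm:
  3u⁴+3u³+15u²-39u-54 = (3u+9)(u³-2u²+u-36) + (30u²+60u+270)
  u³-2u²+u-36 = ((1/30)u-2/15)(30u²+60u+270) + (0)
Last nonzero remainder: 30u²+60u+270. Dividing through by 30 gives the monic gcd u²+2u+9.
Cancel u²+2u+9 from numerator and denominator to get the reduced form.

(3u²-3u-6)/(u-4)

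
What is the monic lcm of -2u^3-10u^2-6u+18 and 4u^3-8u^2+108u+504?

u^5+20u^3+186u^2+171u-378

By polynomial division,
  -2u^3-10u^2-6u+18 = (-1/2)(4u^3-8u^2+108u+504) + (-14u^2+48u+270)
  4u^3-8u^2+108u+504 = (-(2/7)u-20/49)(-14u^2+48u+270) + ((10032/49)u+30096/49)
  -14u^2+48u+270 = (-(343/5016)u+735/1672)((10032/49)u+30096/49) + (0)
Last nonzero remainder: (10032/49)u+30096/49. Dividing through by 10032/49 gives the monic gcd u+3.
Then lcm(f, g) = f·g / gcd(f, g); expanding and making the result monic gives the answer.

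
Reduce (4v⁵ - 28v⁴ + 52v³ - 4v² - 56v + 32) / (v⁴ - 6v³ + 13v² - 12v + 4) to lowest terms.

(4v² - 12v - 16)/(v - 2)

Repeated division with remainder:
  4v⁵ - 28v⁴ + 52v³ - 4v² - 56v + 32 = (4v - 4)(v⁴ - 6v³ + 13v² - 12v + 4) + (-24v³ + 96v² - 120v + 48)
  v⁴ - 6v³ + 13v² - 12v + 4 = (-(1/24)v + 1/12)(-24v³ + 96v² - 120v + 48) + (0)
Last nonzero remainder: -24v³ + 96v² - 120v + 48. Dividing through by -24 gives the monic gcd v³ - 4v² + 5v - 2.
Cancel v³ - 4v² + 5v - 2 from numerator and denominator to get the reduced form.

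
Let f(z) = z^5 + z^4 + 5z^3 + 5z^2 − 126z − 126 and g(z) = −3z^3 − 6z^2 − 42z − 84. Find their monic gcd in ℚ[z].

z^2 + 14

By polynomial division,
  z^5 + z^4 + 5z^3 + 5z^2 − 126z − 126 = (−(1/3)z^2 + (1/3)z + 7/3)(−3z^3 − 6z^2 − 42z − 84) + (5z^2 + 70)
  −3z^3 − 6z^2 − 42z − 84 = (−(3/5)z − 6/5)(5z^2 + 70) + (0)
Last nonzero remainder: 5z^2 + 70. Dividing through by 5 gives the monic gcd z^2 + 14.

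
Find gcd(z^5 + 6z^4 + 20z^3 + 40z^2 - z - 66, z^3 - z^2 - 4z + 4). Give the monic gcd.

z^2 + z - 2

Repeated division with remainder:
  z^5 + 6z^4 + 20z^3 + 40z^2 - z - 66 = (z^2 + 7z + 31)(z^3 - z^2 - 4z + 4) + (95z^2 + 95z - 190)
  z^3 - z^2 - 4z + 4 = ((1/95)z - 2/95)(95z^2 + 95z - 190) + (0)
Last nonzero remainder: 95z^2 + 95z - 190. Dividing through by 95 gives the monic gcd z^2 + z - 2.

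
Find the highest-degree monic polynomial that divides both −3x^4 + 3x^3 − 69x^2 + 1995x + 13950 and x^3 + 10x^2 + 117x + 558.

Apply the Euclidean algorithm:
  −3x^4 + 3x^3 − 69x^2 + 1995x + 13950 = (−3x + 33)(x^3 + 10x^2 + 117x + 558) + (−48x^2 − 192x − 4464)
  x^3 + 10x^2 + 117x + 558 = (−(1/48)x − 1/8)(−48x^2 − 192x − 4464) + (0)
Last nonzero remainder: −48x^2 − 192x − 4464. Dividing through by −48 gives the monic gcd x^2 + 4x + 93.

x^2 + 4x + 93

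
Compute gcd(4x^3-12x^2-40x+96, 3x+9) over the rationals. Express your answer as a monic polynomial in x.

x+3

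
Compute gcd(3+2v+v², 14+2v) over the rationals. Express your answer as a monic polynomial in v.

1

Apply the Euclidean algorithm:
  v²+2v+3 = ((1/2)v-5/2)(2v+14) + (38)
  2v+14 = ((1/19)v+7/19)(38) + (0)
The last nonzero remainder is the constant 38, so the polynomials are coprime and gcd = 1.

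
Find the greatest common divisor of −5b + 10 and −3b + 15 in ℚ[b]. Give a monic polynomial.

1

Repeated division with remainder:
  −5b + 10 = (5/3)(−3b + 15) + (−15)
  −3b + 15 = ((1/5)b − 1)(−15) + (0)
The last nonzero remainder is the constant −15, so the polynomials are coprime and gcd = 1.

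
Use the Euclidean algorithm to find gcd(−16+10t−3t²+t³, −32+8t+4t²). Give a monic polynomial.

−2+t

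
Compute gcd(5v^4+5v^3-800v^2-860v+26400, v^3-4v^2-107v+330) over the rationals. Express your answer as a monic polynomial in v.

Repeated division with remainder:
  5v^4+5v^3-800v^2-860v+26400 = (5v+25)(v^3-4v^2-107v+330) + (-165v^2+165v+18150)
  v^3-4v^2-107v+330 = (-(1/165)v+1/55)(-165v^2+165v+18150) + (0)
Last nonzero remainder: -165v^2+165v+18150. Dividing through by -165 gives the monic gcd v^2-v-110.

v^2-v-110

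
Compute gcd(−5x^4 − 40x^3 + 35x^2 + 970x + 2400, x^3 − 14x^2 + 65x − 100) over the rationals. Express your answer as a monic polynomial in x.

Repeated division with remainder:
  −5x^4 − 40x^3 + 35x^2 + 970x + 2400 = (−5x − 110)(x^3 − 14x^2 + 65x − 100) + (−1180x^2 + 7620x − 8600)
  x^3 − 14x^2 + 65x − 100 = (−(1/1180)x + 89/13924)(−1180x^2 + 7620x − 8600) + ((31350/3481)x − 156750/3481)
  −1180x^2 + 7620x − 8600 = (−(410758/3135)x + 598732/3135)((31350/3481)x − 156750/3481) + (0)
Last nonzero remainder: (31350/3481)x − 156750/3481. Dividing through by 31350/3481 gives the monic gcd x − 5.

x − 5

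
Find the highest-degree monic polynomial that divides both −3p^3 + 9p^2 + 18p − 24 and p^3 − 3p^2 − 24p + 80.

p − 4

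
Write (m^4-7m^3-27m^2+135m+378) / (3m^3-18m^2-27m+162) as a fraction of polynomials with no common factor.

Euclidean algorithm in ℚ[m]:
  m^4-7m^3-27m^2+135m+378 = ((1/3)m-1/3)(3m^3-18m^2-27m+162) + (-24m^2+72m+432)
  3m^3-18m^2-27m+162 = (-(1/8)m+3/8)(-24m^2+72m+432) + (0)
Last nonzero remainder: -24m^2+72m+432. Dividing through by -24 gives the monic gcd m^2-3m-18.
Cancel m^2-3m-18 from numerator and denominator to get the reduced form.

(m^2-4m-21)/(3m-9)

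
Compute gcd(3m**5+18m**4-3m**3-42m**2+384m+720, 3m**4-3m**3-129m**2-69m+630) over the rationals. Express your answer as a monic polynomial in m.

Apply the Euclidean algorithm:
  3m**5+18m**4-3m**3-42m**2+384m+720 = (m+7)(3m**4-3m**3-129m**2-69m+630) + (147m**3+930m**2+237m-3690)
  3m**4-3m**3-129m**2-69m+630 = ((1/49)m-359/2401)(147m**3+930m**2+237m-3690) + ((12528/2401)m**2+(100224/2401)m+187920/2401)
  147m**3+930m**2+237m-3690 = ((117649/4176)m-98441/2088)((12528/2401)m**2+(100224/2401)m+187920/2401) + (0)
Last nonzero remainder: (12528/2401)m**2+(100224/2401)m+187920/2401. Dividing through by 12528/2401 gives the monic gcd m**2+8m+15.

m**2+8m+15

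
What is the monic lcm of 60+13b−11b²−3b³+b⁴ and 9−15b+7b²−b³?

180−201b−25b²+48b³+4b⁴−7b⁵+b⁶

Repeated division with remainder:
  b⁴−3b³−11b²+13b+60 = (−b−4)(−b³+7b²−15b+9) + (2b²−38b+96)
  −b³+7b²−15b+9 = (−(1/2)b−6)(2b²−38b+96) + (−195b+585)
  2b²−38b+96 = (−(2/195)b+32/195)(−195b+585) + (0)
Last nonzero remainder: −195b+585. Dividing through by −195 gives the monic gcd b−3.
Then lcm(f, g) = f·g / gcd(f, g); expanding and making the result monic gives the answer.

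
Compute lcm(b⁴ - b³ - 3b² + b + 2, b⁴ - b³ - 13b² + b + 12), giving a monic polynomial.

Repeated division with remainder:
  b⁴ - b³ - 3b² + b + 2 = (b⁴ - b³ - 13b² + b + 12) + (10b² - 10)
  b⁴ - b³ - 13b² + b + 12 = ((1/10)b² - (1/10)b - 6/5)(10b² - 10) + (0)
Last nonzero remainder: 10b² - 10. Dividing through by 10 gives the monic gcd b² - 1.
Then lcm(f, g) = f·g / gcd(f, g); expanding and making the result monic gives the answer.

b⁶ - 2b⁵ - 14b⁴ + 16b³ + 37b² - 14b - 24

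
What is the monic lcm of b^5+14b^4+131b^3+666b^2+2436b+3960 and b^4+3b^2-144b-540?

Apply the Euclidean algorithm:
  b^5+14b^4+131b^3+666b^2+2436b+3960 = (b+14)(b^4+3b^2-144b-540) + (128b^3+768b^2+4992b+11520)
  b^4+3b^2-144b-540 = ((1/128)b-3/64)(128b^3+768b^2+4992b+11520) + (0)
Last nonzero remainder: 128b^3+768b^2+4992b+11520. Dividing through by 128 gives the monic gcd b^3+6b^2+39b+90.
Then lcm(f, g) = f·g / gcd(f, g); expanding and making the result monic gives the answer.

b^6+8b^5+47b^4-120b^3-1560b^2-10656b-23760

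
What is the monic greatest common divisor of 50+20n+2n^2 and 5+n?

Euclidean algorithm in ℚ[n]:
  2n^2+20n+50 = (2n+10)(n+5) + (0)
The last nonzero remainder n+5 is already monic.

5+n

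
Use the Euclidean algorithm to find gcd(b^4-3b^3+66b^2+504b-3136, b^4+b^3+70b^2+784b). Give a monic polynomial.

b^3+b^2+70b+784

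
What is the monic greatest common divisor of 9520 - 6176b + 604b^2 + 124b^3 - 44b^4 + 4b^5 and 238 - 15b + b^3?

34 - 7b + b^2

Euclidean algorithm in ℚ[b]:
  4b^5 - 44b^4 + 124b^3 + 604b^2 - 6176b + 9520 = (4b^2 - 44b + 184)(b^3 - 15b + 238) + (-1008b^2 + 7056b - 34272)
  b^3 - 15b + 238 = (-(1/1008)b - 1/144)(-1008b^2 + 7056b - 34272) + (0)
Last nonzero remainder: -1008b^2 + 7056b - 34272. Dividing through by -1008 gives the monic gcd b^2 - 7b + 34.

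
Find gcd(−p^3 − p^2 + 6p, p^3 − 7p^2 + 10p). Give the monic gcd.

Apply the Euclidean algorithm:
  −p^3 − p^2 + 6p = (−1)(p^3 − 7p^2 + 10p) + (−8p^2 + 16p)
  p^3 − 7p^2 + 10p = (−(1/8)p + 5/8)(−8p^2 + 16p) + (0)
Last nonzero remainder: −8p^2 + 16p. Dividing through by −8 gives the monic gcd p^2 − 2p.

p^2 − 2p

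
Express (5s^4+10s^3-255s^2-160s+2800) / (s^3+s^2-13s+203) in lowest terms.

By polynomial division,
  5s^4+10s^3-255s^2-160s+2800 = (5s+5)(s^3+s^2-13s+203) + (-195s^2-1110s+1785)
  s^3+s^2-13s+203 = (-(1/195)s+61/2535)(-195s^2-1110s+1785) + ((3864/169)s+27048/169)
  -195s^2-1110s+1785 = (-(10985/1288)s+14365/1288)((3864/169)s+27048/169) + (0)
Last nonzero remainder: (3864/169)s+27048/169. Dividing through by 3864/169 gives the monic gcd s+7.
Cancel s+7 from numerator and denominator to get the reduced form.

(5s^3-25s^2-80s+400)/(s^2-6s+29)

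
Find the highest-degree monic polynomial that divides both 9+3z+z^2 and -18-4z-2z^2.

1

Euclidean algorithm in ℚ[z]:
  z^2+3z+9 = (-1/2)(-2z^2-4z-18) + (z)
  -2z^2-4z-18 = (-2z-4)(z) + (-18)
  z = (-(1/18)z)(-18) + (0)
The last nonzero remainder is the constant -18, so the polynomials are coprime and gcd = 1.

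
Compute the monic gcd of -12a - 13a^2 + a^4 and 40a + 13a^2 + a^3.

a

Euclidean algorithm in ℚ[a]:
  a^4 - 13a^2 - 12a = (a - 13)(a^3 + 13a^2 + 40a) + (116a^2 + 508a)
  a^3 + 13a^2 + 40a = ((1/116)a + 125/1682)(116a^2 + 508a) + ((1890/841)a)
  116a^2 + 508a = ((48778/945)a + 213614/945)((1890/841)a) + (0)
Last nonzero remainder: (1890/841)a. Dividing through by 1890/841 gives the monic gcd a.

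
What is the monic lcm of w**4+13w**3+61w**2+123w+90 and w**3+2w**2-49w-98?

w**6+13w**5+12w**4-514w**3-2899w**2-6027w-4410

Repeated division with remainder:
  w**4+13w**3+61w**2+123w+90 = (w+11)(w**3+2w**2-49w-98) + (88w**2+760w+1168)
  w**3+2w**2-49w-98 = ((1/88)w-73/968)(88w**2+760w+1168) + (-(600/121)w-1200/121)
  88w**2+760w+1168 = (-(1331/75)w-8833/75)(-(600/121)w-1200/121) + (0)
Last nonzero remainder: -(600/121)w-1200/121. Dividing through by -600/121 gives the monic gcd w+2.
Then lcm(f, g) = f·g / gcd(f, g); expanding and making the result monic gives the answer.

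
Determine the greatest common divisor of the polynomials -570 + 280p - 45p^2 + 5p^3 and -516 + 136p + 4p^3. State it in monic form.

-3 + p

Repeated division with remainder:
  5p^3 - 45p^2 + 280p - 570 = (5/4)(4p^3 + 136p - 516) + (-45p^2 + 110p + 75)
  4p^3 + 136p - 516 = (-(4/45)p - 88/405)(-45p^2 + 110p + 75) + ((13492/81)p - 13492/27)
  -45p^2 + 110p + 75 = (-(3645/13492)p - 2025/13492)((13492/81)p - 13492/27) + (0)
Last nonzero remainder: (13492/81)p - 13492/27. Dividing through by 13492/81 gives the monic gcd p - 3.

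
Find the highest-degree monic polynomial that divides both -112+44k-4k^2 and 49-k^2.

-7+k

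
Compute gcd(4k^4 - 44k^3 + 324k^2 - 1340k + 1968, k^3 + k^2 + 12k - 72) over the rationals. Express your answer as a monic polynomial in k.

Repeated division with remainder:
  4k^4 - 44k^3 + 324k^2 - 1340k + 1968 = (4k - 48)(k^3 + k^2 + 12k - 72) + (324k^2 - 476k - 1488)
  k^3 + k^2 + 12k - 72 = ((1/324)k + 50/6561)(324k^2 - 476k - 1488) + ((132664/6561)k - 132664/2187)
  324k^2 - 476k - 1488 = ((531441/33166)k + 406782/16583)((132664/6561)k - 132664/2187) + (0)
Last nonzero remainder: (132664/6561)k - 132664/2187. Dividing through by 132664/6561 gives the monic gcd k - 3.

k - 3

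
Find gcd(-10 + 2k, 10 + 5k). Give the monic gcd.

1

By polynomial division,
  2k - 10 = (2/5)(5k + 10) + (-14)
  5k + 10 = (-(5/14)k - 5/7)(-14) + (0)
The last nonzero remainder is the constant -14, so the polynomials are coprime and gcd = 1.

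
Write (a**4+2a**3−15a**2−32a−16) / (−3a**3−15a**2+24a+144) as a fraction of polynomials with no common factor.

(−a**3+2a**2+7a+4)/(3a**2+3a−36)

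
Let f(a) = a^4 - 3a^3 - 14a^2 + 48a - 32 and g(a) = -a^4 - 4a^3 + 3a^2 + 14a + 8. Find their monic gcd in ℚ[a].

a^2 + 2a - 8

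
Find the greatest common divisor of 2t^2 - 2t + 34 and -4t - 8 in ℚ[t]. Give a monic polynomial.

1

Apply the Euclidean algorithm:
  2t^2 - 2t + 34 = (-(1/2)t + 3/2)(-4t - 8) + (46)
  -4t - 8 = (-(2/23)t - 4/23)(46) + (0)
The last nonzero remainder is the constant 46, so the polynomials are coprime and gcd = 1.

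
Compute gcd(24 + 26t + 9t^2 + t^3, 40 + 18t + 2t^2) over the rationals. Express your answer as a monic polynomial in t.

Euclidean algorithm in ℚ[t]:
  t^3 + 9t^2 + 26t + 24 = ((1/2)t)(2t^2 + 18t + 40) + (6t + 24)
  2t^2 + 18t + 40 = ((1/3)t + 5/3)(6t + 24) + (0)
Last nonzero remainder: 6t + 24. Dividing through by 6 gives the monic gcd t + 4.

4 + t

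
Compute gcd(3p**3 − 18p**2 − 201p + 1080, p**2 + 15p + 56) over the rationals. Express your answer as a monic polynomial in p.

p + 8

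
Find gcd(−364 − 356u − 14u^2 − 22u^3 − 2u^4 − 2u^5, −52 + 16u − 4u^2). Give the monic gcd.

13 − 4u + u^2

Repeated division with remainder:
  −2u^5 − 2u^4 − 22u^3 − 14u^2 − 356u − 364 = ((1/2)u^3 + (5/2)u^2 + 9u + 7)(−4u^2 + 16u − 52) + (0)
Last nonzero remainder: −4u^2 + 16u − 52. Dividing through by −4 gives the monic gcd u^2 − 4u + 13.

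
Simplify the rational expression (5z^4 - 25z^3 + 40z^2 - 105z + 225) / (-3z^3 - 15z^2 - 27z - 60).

(-5z^2 + 30z - 45)/(3z + 12)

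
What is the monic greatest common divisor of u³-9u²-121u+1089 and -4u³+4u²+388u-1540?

u+11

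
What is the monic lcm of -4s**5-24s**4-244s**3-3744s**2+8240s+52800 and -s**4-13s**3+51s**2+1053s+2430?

Apply the Euclidean algorithm:
  -4s**5-24s**4-244s**3-3744s**2+8240s+52800 = (4s-28)(-s**4-13s**3+51s**2+1053s+2430) + (-812s**3-6528s**2+28004s+120840)
  -s**4-13s**3+51s**2+1053s+2430 = ((1/812)s+1007/164836)(-812s**3-6528s**2+28004s+120840) + ((2323880/41209)s**2+(30210440/41209)s+69716400/41209)
  -812s**3-6528s**2+28004s+120840 = (-(8365427/580970)s+41497463/580970)((2323880/41209)s**2+(30210440/41209)s+69716400/41209) + (0)
Last nonzero remainder: (2323880/41209)s**2+(30210440/41209)s+69716400/41209. Dividing through by 2323880/41209 gives the monic gcd s**2+13s+30.
Then lcm(f, g) = f·g / gcd(f, g); expanding and making the result monic gives the answer.

s**7+6s**6-20s**5+450s**4-7001s**3-89016s**2+166860s+1069200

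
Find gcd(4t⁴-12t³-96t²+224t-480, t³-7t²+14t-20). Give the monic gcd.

t²-2t+4

Euclidean algorithm in ℚ[t]:
  4t⁴-12t³-96t²+224t-480 = (4t+16)(t³-7t²+14t-20) + (-40t²+80t-160)
  t³-7t²+14t-20 = (-(1/40)t+1/8)(-40t²+80t-160) + (0)
Last nonzero remainder: -40t²+80t-160. Dividing through by -40 gives the monic gcd t²-2t+4.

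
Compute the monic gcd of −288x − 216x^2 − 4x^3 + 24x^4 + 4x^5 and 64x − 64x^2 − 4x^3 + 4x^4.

4x + x^2

Repeated division with remainder:
  4x^5 + 24x^4 − 4x^3 − 216x^2 − 288x = (x + 7)(4x^4 − 4x^3 − 64x^2 + 64x) + (88x^3 + 168x^2 − 736x)
  4x^4 − 4x^3 − 64x^2 + 64x = ((1/22)x − 16/121)(88x^3 + 168x^2 − 736x) + (−(1008/121)x^2 − (4032/121)x)
  88x^3 + 168x^2 − 736x = (−(1331/126)x + 2783/126)(−(1008/121)x^2 − (4032/121)x) + (0)
Last nonzero remainder: −(1008/121)x^2 − (4032/121)x. Dividing through by −1008/121 gives the monic gcd x^2 + 4x.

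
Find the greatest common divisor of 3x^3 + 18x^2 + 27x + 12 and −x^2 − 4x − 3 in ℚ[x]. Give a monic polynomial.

x + 1

By polynomial division,
  3x^3 + 18x^2 + 27x + 12 = (−3x − 6)(−x^2 − 4x − 3) + (−6x − 6)
  −x^2 − 4x − 3 = ((1/6)x + 1/2)(−6x − 6) + (0)
Last nonzero remainder: −6x − 6. Dividing through by −6 gives the monic gcd x + 1.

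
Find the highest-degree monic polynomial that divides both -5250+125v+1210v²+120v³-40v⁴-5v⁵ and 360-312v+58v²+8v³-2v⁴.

10-7v+v²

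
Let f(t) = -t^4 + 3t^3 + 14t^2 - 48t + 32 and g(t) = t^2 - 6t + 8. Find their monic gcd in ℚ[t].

By polynomial division,
  -t^4 + 3t^3 + 14t^2 - 48t + 32 = (-t^2 - 3t + 4)(t^2 - 6t + 8) + (0)
The last nonzero remainder t^2 - 6t + 8 is already monic.

t^2 - 6t + 8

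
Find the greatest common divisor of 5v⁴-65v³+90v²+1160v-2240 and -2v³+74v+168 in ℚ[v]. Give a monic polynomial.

Euclidean algorithm in ℚ[v]:
  5v⁴-65v³+90v²+1160v-2240 = (-(5/2)v+65/2)(-2v³+74v+168) + (275v²-825v-7700)
  -2v³+74v+168 = (-(2/275)v-6/275)(275v²-825v-7700) + (0)
Last nonzero remainder: 275v²-825v-7700. Dividing through by 275 gives the monic gcd v²-3v-28.

v²-3v-28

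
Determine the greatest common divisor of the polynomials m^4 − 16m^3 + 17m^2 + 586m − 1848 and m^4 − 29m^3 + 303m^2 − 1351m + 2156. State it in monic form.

m^3 − 22m^2 + 149m − 308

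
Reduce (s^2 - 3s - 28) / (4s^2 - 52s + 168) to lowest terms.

Apply the Euclidean algorithm:
  s^2 - 3s - 28 = (1/4)(4s^2 - 52s + 168) + (10s - 70)
  4s^2 - 52s + 168 = ((2/5)s - 12/5)(10s - 70) + (0)
Last nonzero remainder: 10s - 70. Dividing through by 10 gives the monic gcd s - 7.
Cancel s - 7 from numerator and denominator to get the reduced form.

(s + 4)/(4s - 24)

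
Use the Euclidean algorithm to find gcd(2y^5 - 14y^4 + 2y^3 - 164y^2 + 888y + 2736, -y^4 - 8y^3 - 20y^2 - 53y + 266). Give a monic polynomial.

Apply the Euclidean algorithm:
  2y^5 - 14y^4 + 2y^3 - 164y^2 + 888y + 2736 = (-2y + 30)(-y^4 - 8y^3 - 20y^2 - 53y + 266) + (202y^3 + 330y^2 + 3010y - 5244)
  -y^4 - 8y^3 - 20y^2 - 53y + 266 = (-(1/202)y - 643/20402)(202y^3 + 330y^2 + 3010y - 5244) + ((54080/10201)y^2 + (162240/10201)y + 1027520/10201)
  202y^3 + 330y^2 + 3010y - 5244 = ((1030301/27040)y - 703869/13520)((54080/10201)y^2 + (162240/10201)y + 1027520/10201) + (0)
Last nonzero remainder: (54080/10201)y^2 + (162240/10201)y + 1027520/10201. Dividing through by 54080/10201 gives the monic gcd y^2 + 3y + 19.

y^2 + 3y + 19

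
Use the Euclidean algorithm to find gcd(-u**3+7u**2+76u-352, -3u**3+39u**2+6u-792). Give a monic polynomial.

u-11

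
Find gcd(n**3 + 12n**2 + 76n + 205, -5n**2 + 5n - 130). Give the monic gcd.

Repeated division with remainder:
  n**3 + 12n**2 + 76n + 205 = (-(1/5)n - 13/5)(-5n**2 + 5n - 130) + (63n - 133)
  -5n**2 + 5n - 130 = (-(5/63)n - 50/567)(63n - 133) + (-11480/81)
  63n - 133 = (-(729/1640)n + 1539/1640)(-11480/81) + (0)
The last nonzero remainder is the constant -11480/81, so the polynomials are coprime and gcd = 1.

1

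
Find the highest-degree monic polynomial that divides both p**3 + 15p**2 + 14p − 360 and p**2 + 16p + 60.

Euclidean algorithm in ℚ[p]:
  p**3 + 15p**2 + 14p − 360 = (p − 1)(p**2 + 16p + 60) + (−30p − 300)
  p**2 + 16p + 60 = (−(1/30)p − 1/5)(−30p − 300) + (0)
Last nonzero remainder: −30p − 300. Dividing through by −30 gives the monic gcd p + 10.

p + 10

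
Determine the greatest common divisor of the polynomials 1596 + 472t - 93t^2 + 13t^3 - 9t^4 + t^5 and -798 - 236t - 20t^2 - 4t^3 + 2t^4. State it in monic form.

Repeated division with remainder:
  t^5 - 9t^4 + 13t^3 - 93t^2 + 472t + 1596 = ((1/2)t - 7/2)(2t^4 - 4t^3 - 20t^2 - 236t - 798) + (9t^3 - 45t^2 + 45t - 1197)
  2t^4 - 4t^3 - 20t^2 - 236t - 798 = ((2/9)t + 2/3)(9t^3 - 45t^2 + 45t - 1197) + (0)
Last nonzero remainder: 9t^3 - 45t^2 + 45t - 1197. Dividing through by 9 gives the monic gcd t^3 - 5t^2 + 5t - 133.

-133 + 5t - 5t^2 + t^3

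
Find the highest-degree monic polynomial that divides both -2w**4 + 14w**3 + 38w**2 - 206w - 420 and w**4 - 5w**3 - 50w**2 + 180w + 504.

w**2 - 5w - 14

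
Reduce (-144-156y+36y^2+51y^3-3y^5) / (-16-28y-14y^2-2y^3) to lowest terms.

Euclidean algorithm in ℚ[y]:
  -3y^5+51y^3+36y^2-156y-144 = ((3/2)y^2-(21/2)y+27)(-2y^3-14y^2-28y-16) + (144y^2+432y+288)
  -2y^3-14y^2-28y-16 = (-(1/72)y-1/18)(144y^2+432y+288) + (0)
Last nonzero remainder: 144y^2+432y+288. Dividing through by 144 gives the monic gcd y^2+3y+2.
Cancel y^2+3y+2 from numerator and denominator to get the reduced form.

(72-30y-9y^2+3y^3)/(8+2y)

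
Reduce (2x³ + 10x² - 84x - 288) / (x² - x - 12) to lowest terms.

By polynomial division,
  2x³ + 10x² - 84x - 288 = (2x + 12)(x² - x - 12) + (-48x - 144)
  x² - x - 12 = (-(1/48)x + 1/12)(-48x - 144) + (0)
Last nonzero remainder: -48x - 144. Dividing through by -48 gives the monic gcd x + 3.
Cancel x + 3 from numerator and denominator to get the reduced form.

(2x² + 4x - 96)/(x - 4)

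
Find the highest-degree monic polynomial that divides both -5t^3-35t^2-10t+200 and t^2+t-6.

Euclidean algorithm in ℚ[t]:
  -5t^3-35t^2-10t+200 = (-5t-30)(t^2+t-6) + (-10t+20)
  t^2+t-6 = (-(1/10)t-3/10)(-10t+20) + (0)
Last nonzero remainder: -10t+20. Dividing through by -10 gives the monic gcd t-2.

t-2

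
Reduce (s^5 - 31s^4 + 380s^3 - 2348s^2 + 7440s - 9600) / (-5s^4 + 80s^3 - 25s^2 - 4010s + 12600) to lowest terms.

(-s^3 + 17s^2 - 102s + 240)/(5s^2 - 10s - 315)

Apply the Euclidean algorithm:
  s^5 - 31s^4 + 380s^3 - 2348s^2 + 7440s - 9600 = (-(1/5)s + 3)(-5s^4 + 80s^3 - 25s^2 - 4010s + 12600) + (135s^3 - 3075s^2 + 21990s - 47400)
  -5s^4 + 80s^3 - 25s^2 - 4010s + 12600 = (-(1/27)s - 61/243)(135s^3 - 3075s^2 + 21990s - 47400) + ((1420/81)s^2 - (19880/81)s + 56800/81)
  135s^3 - 3075s^2 + 21990s - 47400 = ((2187/284)s - 19197/284)((1420/81)s^2 - (19880/81)s + 56800/81) + (0)
Last nonzero remainder: (1420/81)s^2 - (19880/81)s + 56800/81. Dividing through by 1420/81 gives the monic gcd s^2 - 14s + 40.
Cancel s^2 - 14s + 40 from numerator and denominator to get the reduced form.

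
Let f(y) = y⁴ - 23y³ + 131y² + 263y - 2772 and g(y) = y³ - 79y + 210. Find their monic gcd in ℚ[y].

y - 7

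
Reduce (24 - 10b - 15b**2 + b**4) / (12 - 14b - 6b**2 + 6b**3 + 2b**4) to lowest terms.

(-4 + b)/(-2 + 2b)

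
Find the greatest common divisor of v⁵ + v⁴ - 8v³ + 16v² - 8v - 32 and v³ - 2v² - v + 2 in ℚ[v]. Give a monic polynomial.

v² - v - 2

Euclidean algorithm in ℚ[v]:
  v⁵ + v⁴ - 8v³ + 16v² - 8v - 32 = (v² + 3v - 1)(v³ - 2v² - v + 2) + (15v² - 15v - 30)
  v³ - 2v² - v + 2 = ((1/15)v - 1/15)(15v² - 15v - 30) + (0)
Last nonzero remainder: 15v² - 15v - 30. Dividing through by 15 gives the monic gcd v² - v - 2.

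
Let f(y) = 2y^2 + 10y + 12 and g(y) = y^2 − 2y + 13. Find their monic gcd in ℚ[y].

Euclidean algorithm in ℚ[y]:
  2y^2 + 10y + 12 = (2)(y^2 − 2y + 13) + (14y − 14)
  y^2 − 2y + 13 = ((1/14)y − 1/14)(14y − 14) + (12)
  14y − 14 = ((7/6)y − 7/6)(12) + (0)
The last nonzero remainder is the constant 12, so the polynomials are coprime and gcd = 1.

1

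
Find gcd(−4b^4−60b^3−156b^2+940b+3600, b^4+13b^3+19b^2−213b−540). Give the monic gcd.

b^3+10b^2−11b−180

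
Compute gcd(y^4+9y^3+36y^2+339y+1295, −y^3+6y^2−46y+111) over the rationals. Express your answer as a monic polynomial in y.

By polynomial division,
  y^4+9y^3+36y^2+339y+1295 = (−y−15)(−y^3+6y^2−46y+111) + (80y^2−240y+2960)
  −y^3+6y^2−46y+111 = (−(1/80)y+3/80)(80y^2−240y+2960) + (0)
Last nonzero remainder: 80y^2−240y+2960. Dividing through by 80 gives the monic gcd y^2−3y+37.

y^2−3y+37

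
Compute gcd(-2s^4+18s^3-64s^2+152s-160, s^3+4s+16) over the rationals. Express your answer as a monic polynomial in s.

s^2-2s+8

By polynomial division,
  -2s^4+18s^3-64s^2+152s-160 = (-2s+18)(s^3+4s+16) + (-56s^2+112s-448)
  s^3+4s+16 = (-(1/56)s-1/28)(-56s^2+112s-448) + (0)
Last nonzero remainder: -56s^2+112s-448. Dividing through by -56 gives the monic gcd s^2-2s+8.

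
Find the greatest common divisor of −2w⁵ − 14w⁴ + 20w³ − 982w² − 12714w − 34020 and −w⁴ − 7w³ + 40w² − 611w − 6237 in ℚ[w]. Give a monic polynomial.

w³ − 4w² + 4w + 567

Euclidean algorithm in ℚ[w]:
  −2w⁵ − 14w⁴ + 20w³ − 982w² − 12714w − 34020 = (2w)(−w⁴ − 7w³ + 40w² − 611w − 6237) + (−60w³ + 240w² − 240w − 34020)
  −w⁴ − 7w³ + 40w² − 611w − 6237 = ((1/60)w + 11/60)(−60w³ + 240w² − 240w − 34020) + (0)
Last nonzero remainder: −60w³ + 240w² − 240w − 34020. Dividing through by −60 gives the monic gcd w³ − 4w² + 4w + 567.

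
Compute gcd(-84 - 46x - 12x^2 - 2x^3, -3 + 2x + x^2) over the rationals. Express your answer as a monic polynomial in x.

3 + x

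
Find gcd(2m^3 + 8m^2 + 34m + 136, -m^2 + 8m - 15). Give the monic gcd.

1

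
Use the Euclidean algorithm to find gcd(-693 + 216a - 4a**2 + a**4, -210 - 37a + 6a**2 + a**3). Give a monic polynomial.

7 + a

Apply the Euclidean algorithm:
  a**4 - 4a**2 + 216a - 693 = (a - 6)(a**3 + 6a**2 - 37a - 210) + (69a**2 + 204a - 1953)
  a**3 + 6a**2 - 37a - 210 = ((1/69)a + 70/1587)(69a**2 + 204a - 1953) + (-(9360/529)a - 65520/529)
  69a**2 + 204a - 1953 = (-(12167/3120)a + 16399/1040)(-(9360/529)a - 65520/529) + (0)
Last nonzero remainder: -(9360/529)a - 65520/529. Dividing through by -9360/529 gives the monic gcd a + 7.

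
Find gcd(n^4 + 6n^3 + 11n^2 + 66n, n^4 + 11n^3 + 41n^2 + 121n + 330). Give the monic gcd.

n^3 + 6n^2 + 11n + 66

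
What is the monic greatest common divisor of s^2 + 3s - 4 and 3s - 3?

By polynomial division,
  s^2 + 3s - 4 = ((1/3)s + 4/3)(3s - 3) + (0)
Last nonzero remainder: 3s - 3. Dividing through by 3 gives the monic gcd s - 1.

s - 1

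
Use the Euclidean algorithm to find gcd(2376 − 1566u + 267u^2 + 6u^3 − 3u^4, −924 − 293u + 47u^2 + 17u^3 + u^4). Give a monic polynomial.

Apply the Euclidean algorithm:
  −3u^4 + 6u^3 + 267u^2 − 1566u + 2376 = (−3)(u^4 + 17u^3 + 47u^2 − 293u − 924) + (57u^3 + 408u^2 − 2445u − 396)
  u^4 + 17u^3 + 47u^2 − 293u − 924 = ((1/57)u + 187/1083)(57u^3 + 408u^2 − 2445u − 396) + ((7020/361)u^2 + (49140/361)u − 308880/361)
  57u^3 + 408u^2 − 2445u − 396 = ((6859/2340)u + 361/780)((7020/361)u^2 + (49140/361)u − 308880/361) + (0)
Last nonzero remainder: (7020/361)u^2 + (49140/361)u − 308880/361. Dividing through by 7020/361 gives the monic gcd u^2 + 7u − 44.

−44 + 7u + u^2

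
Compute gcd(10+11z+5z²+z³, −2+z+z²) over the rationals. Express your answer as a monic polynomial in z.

2+z

Euclidean algorithm in ℚ[z]:
  z³+5z²+11z+10 = (z+4)(z²+z−2) + (9z+18)
  z²+z−2 = ((1/9)z−1/9)(9z+18) + (0)
Last nonzero remainder: 9z+18. Dividing through by 9 gives the monic gcd z+2.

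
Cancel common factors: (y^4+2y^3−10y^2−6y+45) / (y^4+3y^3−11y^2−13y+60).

By polynomial division,
  y^4+2y^3−10y^2−6y+45 = (y^4+3y^3−11y^2−13y+60) + (−y^3+y^2+7y−15)
  y^4+3y^3−11y^2−13y+60 = (−y−4)(−y^3+y^2+7y−15) + (0)
Last nonzero remainder: −y^3+y^2+7y−15. Dividing through by −1 gives the monic gcd y^3−y^2−7y+15.
Cancel y^3−y^2−7y+15 from numerator and denominator to get the reduced form.

(y+3)/(y+4)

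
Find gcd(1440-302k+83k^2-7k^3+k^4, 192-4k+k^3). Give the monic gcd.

32-6k+k^2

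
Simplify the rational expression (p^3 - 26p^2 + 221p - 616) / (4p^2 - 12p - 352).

(p^2 - 15p + 56)/(4p + 32)

Repeated division with remainder:
  p^3 - 26p^2 + 221p - 616 = ((1/4)p - 23/4)(4p^2 - 12p - 352) + (240p - 2640)
  4p^2 - 12p - 352 = ((1/60)p + 2/15)(240p - 2640) + (0)
Last nonzero remainder: 240p - 2640. Dividing through by 240 gives the monic gcd p - 11.
Cancel p - 11 from numerator and denominator to get the reduced form.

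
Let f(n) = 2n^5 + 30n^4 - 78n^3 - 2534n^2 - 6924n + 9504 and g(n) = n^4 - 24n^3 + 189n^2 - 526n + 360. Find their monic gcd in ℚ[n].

Euclidean algorithm in ℚ[n]:
  2n^5 + 30n^4 - 78n^3 - 2534n^2 - 6924n + 9504 = (2n + 78)(n^4 - 24n^3 + 189n^2 - 526n + 360) + (1416n^3 - 16224n^2 + 33384n - 18576)
  n^4 - 24n^3 + 189n^2 - 526n + 360 = ((1/1416)n - 185/20886)(1416n^3 - 16224n^2 + 33384n - 18576) + ((75600/3481)n^2 - (756000/3481)n + 680400/3481)
  1416n^3 - 16224n^2 + 33384n - 18576 = ((205379/3150)n - 149683/1575)((75600/3481)n^2 - (756000/3481)n + 680400/3481) + (0)
Last nonzero remainder: (75600/3481)n^2 - (756000/3481)n + 680400/3481. Dividing through by 75600/3481 gives the monic gcd n^2 - 10n + 9.

n^2 - 10n + 9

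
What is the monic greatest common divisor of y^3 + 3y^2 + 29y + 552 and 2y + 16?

By polynomial division,
  y^3 + 3y^2 + 29y + 552 = ((1/2)y^2 - (5/2)y + 69/2)(2y + 16) + (0)
Last nonzero remainder: 2y + 16. Dividing through by 2 gives the monic gcd y + 8.

y + 8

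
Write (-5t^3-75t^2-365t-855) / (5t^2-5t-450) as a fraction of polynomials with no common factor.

(-t^2-6t-19)/(t-10)

Apply the Euclidean algorithm:
  -5t^3-75t^2-365t-855 = (-t-16)(5t^2-5t-450) + (-895t-8055)
  5t^2-5t-450 = (-(1/179)t+10/179)(-895t-8055) + (0)
Last nonzero remainder: -895t-8055. Dividing through by -895 gives the monic gcd t+9.
Cancel t+9 from numerator and denominator to get the reduced form.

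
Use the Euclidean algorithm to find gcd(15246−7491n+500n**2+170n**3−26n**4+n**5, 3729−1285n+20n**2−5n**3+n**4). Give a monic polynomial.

33−14n+n**2

By polynomial division,
  n**5−26n**4+170n**3+500n**2−7491n+15246 = (n−21)(n**4−5n**3+20n**2−1285n+3729) + (45n**3+2205n**2−38205n+93555)
  n**4−5n**3+20n**2−1285n+3729 = ((1/45)n−6/5)(45n**3+2205n**2−38205n+93555) + (3515n**2−49210n+115995)
  45n**3+2205n**2−38205n+93555 = ((9/703)n+567/703)(3515n**2−49210n+115995) + (0)
Last nonzero remainder: 3515n**2−49210n+115995. Dividing through by 3515 gives the monic gcd n**2−14n+33.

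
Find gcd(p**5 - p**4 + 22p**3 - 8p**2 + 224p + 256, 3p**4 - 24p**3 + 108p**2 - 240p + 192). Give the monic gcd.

p**2 - 4p + 16

Euclidean algorithm in ℚ[p]:
  p**5 - p**4 + 22p**3 - 8p**2 + 224p + 256 = ((1/3)p + 7/3)(3p**4 - 24p**3 + 108p**2 - 240p + 192) + (42p**3 - 180p**2 + 720p - 192)
  3p**4 - 24p**3 + 108p**2 - 240p + 192 = ((1/14)p - 13/49)(42p**3 - 180p**2 + 720p - 192) + ((432/49)p**2 - (1728/49)p + 6912/49)
  42p**3 - 180p**2 + 720p - 192 = ((343/72)p - 49/36)((432/49)p**2 - (1728/49)p + 6912/49) + (0)
Last nonzero remainder: (432/49)p**2 - (1728/49)p + 6912/49. Dividing through by 432/49 gives the monic gcd p**2 - 4p + 16.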